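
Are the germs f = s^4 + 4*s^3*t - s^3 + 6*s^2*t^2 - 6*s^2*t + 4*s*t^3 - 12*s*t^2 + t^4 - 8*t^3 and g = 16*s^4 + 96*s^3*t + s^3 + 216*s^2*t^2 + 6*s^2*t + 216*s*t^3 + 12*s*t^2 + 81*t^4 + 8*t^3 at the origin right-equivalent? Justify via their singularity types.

Yes.

The Hessian of f at 0 is [[0, 0], [0, 0]] with rank 0, so corank 2. A Groebner basis of the Jacobian ideal J(f) in C{s,t} is {t^4, s*t^2 + 5*t^3/3, s^2 + 4*s*t + 4*t^2}; counting standard monomials gives mu = 6. Corank 2; j^3 = -(s + 2*t)^3 is a perfect cube, so E-series; the 4-jet and mu = 6 give E_6. The Hessian of g at 0 is [[0, 0], [0, 0]] with rank 0, so corank 2. A Groebner basis of the Jacobian ideal J(g) in C{s,t} is {t^4, s*t^2 + 11*t^3/6, s^2 + 4*s*t + 4*t^2}; counting standard monomials gives mu = 6. Corank 2; j^3 = (s + 2*t)^3 is a perfect cube, so E-series; the 4-jet and mu = 6 give E_6. Both have type E_6, hence right-equivalent.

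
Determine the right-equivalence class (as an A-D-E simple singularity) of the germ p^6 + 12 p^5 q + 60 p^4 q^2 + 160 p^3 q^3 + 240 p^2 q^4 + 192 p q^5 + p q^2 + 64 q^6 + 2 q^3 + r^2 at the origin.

D_{7}

The Hessian of f at 0 has rank 1. Corank 2; j^3 = q^2*(p + 2*q) has shape L^2 M (L != M), so D-series; mu = 7 gives D_7.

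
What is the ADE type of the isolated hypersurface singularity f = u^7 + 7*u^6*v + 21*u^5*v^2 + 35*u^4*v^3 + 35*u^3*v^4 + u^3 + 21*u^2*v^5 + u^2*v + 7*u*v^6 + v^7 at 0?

D8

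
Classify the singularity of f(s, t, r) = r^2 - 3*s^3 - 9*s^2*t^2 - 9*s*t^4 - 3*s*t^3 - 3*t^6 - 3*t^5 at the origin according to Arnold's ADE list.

E7

The Hessian of f at 0 is [[0, 0, 0], [0, 0, 0], [0, 0, 2]] with rank 1, so corank 2. A Groebner basis of the Jacobian ideal J(f) in C{s,t,r} is {-s^2 + t^4 - t^3/3, s^3, s^2*t + s^2/3 + t^3/9, s^2 + s*t^2 + t^3/3, r}; counting standard monomials gives mu = 7. Corank 2; j^3 = -3*s^3 is a perfect cube, so E-series; the 4-jet and mu = 7 give E_7.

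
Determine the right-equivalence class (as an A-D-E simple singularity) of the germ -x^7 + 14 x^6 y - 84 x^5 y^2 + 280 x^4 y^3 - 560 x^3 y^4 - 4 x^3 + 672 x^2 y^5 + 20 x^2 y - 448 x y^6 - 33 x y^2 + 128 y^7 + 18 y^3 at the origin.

D_8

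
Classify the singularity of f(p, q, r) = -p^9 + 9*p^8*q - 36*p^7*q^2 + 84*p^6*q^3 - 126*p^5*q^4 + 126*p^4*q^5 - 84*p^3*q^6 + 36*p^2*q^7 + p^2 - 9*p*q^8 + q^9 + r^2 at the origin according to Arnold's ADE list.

A8

The Hessian of f at 0 has rank 2. Corank 1: A-series; mu = 8 gives A_8.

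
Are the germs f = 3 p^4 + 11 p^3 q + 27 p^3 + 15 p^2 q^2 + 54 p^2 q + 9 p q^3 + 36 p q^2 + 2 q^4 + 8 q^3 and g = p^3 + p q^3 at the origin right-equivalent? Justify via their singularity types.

Yes.

The Hessian of f at 0 has rank 0. Corank 2; j^3 = (3*p + 2*q)^3 is a perfect cube, so E-series; the 4-jet and mu = 7 give E_7. The Hessian of g at 0 has rank 0. Corank 2; j^3 = p^3 is a perfect cube, so E-series; the 4-jet and mu = 7 give E_7. Both have type E_7, hence right-equivalent.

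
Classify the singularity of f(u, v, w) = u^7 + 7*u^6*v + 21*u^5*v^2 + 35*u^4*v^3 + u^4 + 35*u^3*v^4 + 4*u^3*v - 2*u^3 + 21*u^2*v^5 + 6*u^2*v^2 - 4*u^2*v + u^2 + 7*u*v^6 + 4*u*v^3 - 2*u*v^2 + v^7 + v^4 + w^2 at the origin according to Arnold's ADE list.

A6

The Hessian of f at 0 has rank 2. Corank 1: A-series; mu = 6 gives A_6.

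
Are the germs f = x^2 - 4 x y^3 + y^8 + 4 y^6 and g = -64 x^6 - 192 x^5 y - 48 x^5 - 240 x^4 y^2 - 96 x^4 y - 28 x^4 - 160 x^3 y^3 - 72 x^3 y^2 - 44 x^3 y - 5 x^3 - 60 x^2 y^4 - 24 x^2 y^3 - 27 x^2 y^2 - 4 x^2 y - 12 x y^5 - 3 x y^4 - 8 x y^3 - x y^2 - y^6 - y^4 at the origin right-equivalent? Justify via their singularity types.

No.

The Hessian of f at 0 is [[2, 0], [0, 0]] with rank 1, so corank 1. A Groebner basis of the Jacobian ideal J(f) in C{x,y} is {x^3, x^2*y, -x/2 + y^3}; counting standard monomials gives mu = 7. Corank 1: A-series; mu = 7 gives A_7. The Hessian of g at 0 is [[0, 0], [0, 0]] with rank 0, so corank 2. A Groebner basis of the Jacobian ideal J(g) in C{x,y} is {y^3, x^2 - y^2, x*y + 2*y^2}; counting standard monomials gives mu = 4. Corank 2; j^3 = -x*(5*x^2 + 4*x*y + y^2) splits into three distinct lines over C (the quadratic factor has nonzero discriminant), so D_4. f is A_7 but g is D_4, hence not right-equivalent.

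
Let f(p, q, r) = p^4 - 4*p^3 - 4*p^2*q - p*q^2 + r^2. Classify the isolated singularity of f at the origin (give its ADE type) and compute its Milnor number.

Type D_5, Milnor number mu = 5.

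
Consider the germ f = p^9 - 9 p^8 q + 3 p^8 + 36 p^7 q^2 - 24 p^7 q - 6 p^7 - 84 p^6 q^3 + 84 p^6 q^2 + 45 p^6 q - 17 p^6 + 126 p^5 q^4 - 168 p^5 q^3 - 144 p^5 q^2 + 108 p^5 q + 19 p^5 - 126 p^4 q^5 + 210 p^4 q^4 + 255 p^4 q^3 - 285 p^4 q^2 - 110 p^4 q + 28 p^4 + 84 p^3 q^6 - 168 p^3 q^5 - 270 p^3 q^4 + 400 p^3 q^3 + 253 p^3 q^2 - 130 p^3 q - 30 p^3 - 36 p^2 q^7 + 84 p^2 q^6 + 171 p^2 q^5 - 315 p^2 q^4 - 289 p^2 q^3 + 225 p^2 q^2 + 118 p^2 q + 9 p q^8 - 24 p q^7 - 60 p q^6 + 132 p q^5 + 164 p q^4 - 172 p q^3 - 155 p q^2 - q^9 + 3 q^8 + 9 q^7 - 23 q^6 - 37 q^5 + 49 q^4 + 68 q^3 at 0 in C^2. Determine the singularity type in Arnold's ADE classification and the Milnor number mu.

The Hessian of f at 0 has rank 0. Corank 2; j^3 = -(3*p - 4*q)*(10*p^2 - 26*p*q + 17*q^2) splits into three distinct lines over C (the quadratic factor has nonzero discriminant), so D_4.

Type D4, Milnor number mu = 4.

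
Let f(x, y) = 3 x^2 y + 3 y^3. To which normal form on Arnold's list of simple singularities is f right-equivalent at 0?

D_4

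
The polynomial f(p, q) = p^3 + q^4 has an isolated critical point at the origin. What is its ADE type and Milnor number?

The Hessian of f at 0 is [[0, 0], [0, 0]] with rank 0, so corank 2. A Groebner basis of the Jacobian ideal J(f) in C{p,q} is {q^3, p^2}; counting standard monomials gives mu = 6. Corank 2; j^3 = p^3 is a perfect cube, so E-series; the 4-jet and mu = 6 give E_6.

Type E_{6}, Milnor number mu = 6.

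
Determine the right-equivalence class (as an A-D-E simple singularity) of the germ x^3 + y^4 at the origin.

The Hessian of f at 0 has rank 0. Corank 2; j^3 = x^3 is a perfect cube, so E-series; the 4-jet and mu = 6 give E_6.

E6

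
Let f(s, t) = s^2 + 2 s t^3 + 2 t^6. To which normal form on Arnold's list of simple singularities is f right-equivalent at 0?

A5

The Hessian of f at 0 has rank 1. Corank 1: A-series; mu = 5 gives A_5.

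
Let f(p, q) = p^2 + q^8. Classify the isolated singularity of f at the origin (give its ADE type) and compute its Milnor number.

Type A_{7}, Milnor number mu = 7.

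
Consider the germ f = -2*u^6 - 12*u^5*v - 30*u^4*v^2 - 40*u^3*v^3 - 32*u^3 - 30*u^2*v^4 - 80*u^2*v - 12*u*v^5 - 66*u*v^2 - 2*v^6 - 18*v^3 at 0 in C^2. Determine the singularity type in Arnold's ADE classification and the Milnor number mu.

Type D_7, Milnor number mu = 7.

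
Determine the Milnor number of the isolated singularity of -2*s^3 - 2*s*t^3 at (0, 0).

7

The Hessian of f at 0 has rank 0. Corank 2; j^3 = -2*s^3 is a perfect cube, so E-series; the 4-jet and mu = 7 give E_7.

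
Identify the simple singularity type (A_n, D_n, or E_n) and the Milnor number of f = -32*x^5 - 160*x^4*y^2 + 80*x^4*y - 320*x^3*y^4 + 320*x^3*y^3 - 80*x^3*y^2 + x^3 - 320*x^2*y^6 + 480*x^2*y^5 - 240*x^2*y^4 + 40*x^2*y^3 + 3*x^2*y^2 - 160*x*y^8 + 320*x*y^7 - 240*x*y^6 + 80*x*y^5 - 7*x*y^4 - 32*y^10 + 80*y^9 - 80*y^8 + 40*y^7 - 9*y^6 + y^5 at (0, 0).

Type E_8, Milnor number mu = 8.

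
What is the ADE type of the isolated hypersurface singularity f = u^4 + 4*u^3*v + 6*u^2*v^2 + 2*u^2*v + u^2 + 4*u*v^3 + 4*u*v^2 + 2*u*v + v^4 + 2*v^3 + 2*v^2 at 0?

A1

The Hessian of f at 0 is [[2, 2], [2, 4]] with rank 2, so corank 0. A Groebner basis of the Jacobian ideal J(f) in C{u,v} is {u, v}; counting standard monomials gives mu = 1. Corank 0: nondegenerate Morse point, so A_1.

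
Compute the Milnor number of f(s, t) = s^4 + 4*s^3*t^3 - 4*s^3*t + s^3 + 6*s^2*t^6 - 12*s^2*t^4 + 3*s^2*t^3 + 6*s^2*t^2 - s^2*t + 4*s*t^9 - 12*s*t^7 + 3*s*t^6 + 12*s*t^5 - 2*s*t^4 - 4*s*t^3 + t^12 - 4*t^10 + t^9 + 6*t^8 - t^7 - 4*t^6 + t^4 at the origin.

The Hessian of f at 0 has rank 0. Corank 2; j^3 = s^2*(s - t) has shape L^2 M (L != M), so D-series; mu = 5 gives D_5.

5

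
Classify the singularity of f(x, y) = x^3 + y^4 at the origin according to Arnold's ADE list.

The Hessian of f at 0 is [[0, 0], [0, 0]] with rank 0, so corank 2. A Groebner basis of the Jacobian ideal J(f) in C{x,y} is {y^3, x^2}; counting standard monomials gives mu = 6. Corank 2; j^3 = x^3 is a perfect cube, so E-series; the 4-jet and mu = 6 give E_6.

E_{6}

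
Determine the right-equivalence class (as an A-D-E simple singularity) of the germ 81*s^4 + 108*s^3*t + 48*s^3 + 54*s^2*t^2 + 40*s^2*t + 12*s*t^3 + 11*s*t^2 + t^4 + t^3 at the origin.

D_5

The Hessian of f at 0 has rank 0. Corank 2; j^3 = (3*s + t)*(4*s + t)^2 has shape L^2 M (L != M), so D-series; mu = 5 gives D_5.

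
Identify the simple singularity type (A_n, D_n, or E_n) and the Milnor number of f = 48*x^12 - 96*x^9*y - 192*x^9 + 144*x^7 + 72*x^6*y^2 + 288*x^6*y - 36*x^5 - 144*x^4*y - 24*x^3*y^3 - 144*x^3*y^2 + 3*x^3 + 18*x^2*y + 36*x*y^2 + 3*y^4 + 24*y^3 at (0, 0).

Type E_{6}, Milnor number mu = 6.

The Hessian of f at 0 is [[0, 0], [0, 0]] with rank 0, so corank 2. A Groebner basis of the Jacobian ideal J(f) in C{x,y} is {y^3, x^2 + 4*x*y + 4*y^2}; counting standard monomials gives mu = 6. Corank 2; j^3 = 3*(x + 2*y)^3 is a perfect cube, so E-series; the 4-jet and mu = 6 give E_6.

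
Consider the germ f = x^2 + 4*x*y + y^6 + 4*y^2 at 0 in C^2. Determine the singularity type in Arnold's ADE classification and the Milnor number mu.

Type A5, Milnor number mu = 5.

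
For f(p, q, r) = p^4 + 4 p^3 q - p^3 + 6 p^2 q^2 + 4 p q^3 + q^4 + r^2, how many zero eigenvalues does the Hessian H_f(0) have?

2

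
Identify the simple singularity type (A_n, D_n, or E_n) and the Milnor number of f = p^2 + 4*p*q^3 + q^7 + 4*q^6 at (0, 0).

Type A_{6}, Milnor number mu = 6.

The Hessian of f at 0 is [[2, 0], [0, 0]] with rank 1, so corank 1. A Groebner basis of the Jacobian ideal J(f) in C{p,q} is {p/2 + q^3, p^2}; counting standard monomials gives mu = 6. Corank 1: A-series; mu = 6 gives A_6.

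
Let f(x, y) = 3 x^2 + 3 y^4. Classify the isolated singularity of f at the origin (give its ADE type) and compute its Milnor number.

The Hessian of f at 0 has rank 1. Corank 1: A-series; mu = 3 gives A_3.

Type A_{3}, Milnor number mu = 3.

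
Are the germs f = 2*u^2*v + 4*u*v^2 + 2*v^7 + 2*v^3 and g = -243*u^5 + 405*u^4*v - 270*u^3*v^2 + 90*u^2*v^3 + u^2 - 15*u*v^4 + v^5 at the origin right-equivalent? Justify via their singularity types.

No.

The Hessian of f at 0 has rank 0. Corank 2; j^3 = 2*v*(u + v)^2 has shape L^2 M (L != M), so D-series; mu = 8 gives D_8. The Hessian of g at 0 has rank 1. Corank 1: A-series; mu = 4 gives A_4. f is D_8 but g is A_4, hence not right-equivalent.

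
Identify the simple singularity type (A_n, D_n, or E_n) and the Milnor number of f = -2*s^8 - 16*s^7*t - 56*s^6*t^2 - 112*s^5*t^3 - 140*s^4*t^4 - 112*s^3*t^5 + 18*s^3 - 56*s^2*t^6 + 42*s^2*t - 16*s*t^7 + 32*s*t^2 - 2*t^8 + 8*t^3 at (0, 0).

Type D9, Milnor number mu = 9.

The Hessian of f at 0 is [[0, 0], [0, 0]] with rank 0, so corank 2. A Groebner basis of the Jacobian ideal J(f) in C{s,t} is {6561*s*t/8 + t^7 + 2187*t^2/4, s*t^2 + 2*t^3/3, s^2 + 5*s*t/3 + 2*t^2/3}; counting standard monomials gives mu = 9. Corank 2; j^3 = 2*(s + t)*(3*s + 2*t)^2 has shape L^2 M (L != M), so D-series; mu = 9 gives D_9.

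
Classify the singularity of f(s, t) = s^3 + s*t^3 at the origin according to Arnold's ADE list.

E7

The Hessian of f at 0 has rank 0. Corank 2; j^3 = s^3 is a perfect cube, so E-series; the 4-jet and mu = 7 give E_7.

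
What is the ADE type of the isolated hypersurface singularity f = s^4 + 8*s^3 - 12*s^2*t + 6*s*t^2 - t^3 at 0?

E_6

The Hessian of f at 0 is [[0, 0], [0, 0]] with rank 0, so corank 2. A Groebner basis of the Jacobian ideal J(f) in C{s,t} is {t^4, s*t^2 - t^3/3, s^2 - s*t + t^2/4}; counting standard monomials gives mu = 6. Corank 2; j^3 = (2*s - t)^3 is a perfect cube, so E-series; the 4-jet and mu = 6 give E_6.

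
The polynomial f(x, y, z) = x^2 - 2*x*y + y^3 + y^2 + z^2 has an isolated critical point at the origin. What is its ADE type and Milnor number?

The Hessian of f at 0 is [[2, -2, 0], [-2, 2, 0], [0, 0, 2]] with rank 2, so corank 1. A Groebner basis of the Jacobian ideal J(f) in C{x,y,z} is {y^2, x - y, z}; counting standard monomials gives mu = 2. Corank 1: A-series; mu = 2 gives A_2.

Type A_2, Milnor number mu = 2.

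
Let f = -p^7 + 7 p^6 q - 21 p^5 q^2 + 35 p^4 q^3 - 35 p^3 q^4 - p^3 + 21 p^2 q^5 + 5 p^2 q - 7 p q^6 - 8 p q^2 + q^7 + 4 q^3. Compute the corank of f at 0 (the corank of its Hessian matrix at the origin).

Hessian at 0 has rank 0.

2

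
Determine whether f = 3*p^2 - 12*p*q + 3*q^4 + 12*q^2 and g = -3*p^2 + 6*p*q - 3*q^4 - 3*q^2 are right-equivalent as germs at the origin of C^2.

The Hessian of f at 0 has rank 1. Corank 1: A-series; mu = 3 gives A_3. The Hessian of g at 0 has rank 1. Corank 1: A-series; mu = 3 gives A_3. Both have type A_3, hence right-equivalent.

Yes.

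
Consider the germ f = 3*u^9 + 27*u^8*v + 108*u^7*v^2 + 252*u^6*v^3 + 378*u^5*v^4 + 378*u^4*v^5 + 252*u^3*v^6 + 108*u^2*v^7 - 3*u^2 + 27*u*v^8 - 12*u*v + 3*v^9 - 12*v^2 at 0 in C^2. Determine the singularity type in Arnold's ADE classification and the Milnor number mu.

Type A8, Milnor number mu = 8.

The Hessian of f at 0 has rank 1. Corank 1: A-series; mu = 8 gives A_8.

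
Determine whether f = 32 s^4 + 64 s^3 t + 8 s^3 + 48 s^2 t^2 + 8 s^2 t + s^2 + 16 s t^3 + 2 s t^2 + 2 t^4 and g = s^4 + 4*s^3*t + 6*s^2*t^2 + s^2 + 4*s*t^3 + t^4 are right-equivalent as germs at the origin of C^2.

Yes.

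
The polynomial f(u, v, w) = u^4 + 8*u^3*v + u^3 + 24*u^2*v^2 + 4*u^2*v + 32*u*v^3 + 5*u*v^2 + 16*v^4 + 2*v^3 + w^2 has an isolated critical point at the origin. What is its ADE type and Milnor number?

The Hessian of f at 0 has rank 1. Corank 2; j^3 = (u + v)^2*(u + 2*v) has shape L^2 M (L != M), so D-series; mu = 5 gives D_5.

Type D5, Milnor number mu = 5.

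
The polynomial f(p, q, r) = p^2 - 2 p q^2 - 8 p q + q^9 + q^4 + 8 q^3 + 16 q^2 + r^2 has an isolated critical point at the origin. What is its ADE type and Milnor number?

Type A_{8}, Milnor number mu = 8.

The Hessian of f at 0 has rank 2. Corank 1: A-series; mu = 8 gives A_8.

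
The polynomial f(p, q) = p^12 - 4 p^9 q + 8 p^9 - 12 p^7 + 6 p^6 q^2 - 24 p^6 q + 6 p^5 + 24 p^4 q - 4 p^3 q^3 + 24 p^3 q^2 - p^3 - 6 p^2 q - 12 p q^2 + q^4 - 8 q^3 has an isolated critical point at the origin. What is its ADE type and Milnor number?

Type E_6, Milnor number mu = 6.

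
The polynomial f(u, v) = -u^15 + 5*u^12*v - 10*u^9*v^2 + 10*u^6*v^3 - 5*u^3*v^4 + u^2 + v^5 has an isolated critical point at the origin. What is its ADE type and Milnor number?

Type A_{4}, Milnor number mu = 4.

The Hessian of f at 0 is [[2, 0], [0, 0]] with rank 1, so corank 1. A Groebner basis of the Jacobian ideal J(f) in C{u,v} is {v^4, u}; counting standard monomials gives mu = 4. Corank 1: A-series; mu = 4 gives A_4.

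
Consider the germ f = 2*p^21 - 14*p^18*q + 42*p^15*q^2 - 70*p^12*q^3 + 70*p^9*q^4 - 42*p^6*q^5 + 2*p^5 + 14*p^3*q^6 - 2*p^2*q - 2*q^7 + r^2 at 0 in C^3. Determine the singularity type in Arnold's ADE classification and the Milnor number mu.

The Hessian of f at 0 is [[0, 0, 0], [0, 0, 0], [0, 0, 2]] with rank 1, so corank 2. A Groebner basis of the Jacobian ideal J(f) in C{p,q,r} is {p^2/7 + q^6, p^3, p*q, r}; counting standard monomials gives mu = 8. Corank 2; j^3 = -2*p^2*q has shape L^2 M (L != M), so D-series; mu = 8 gives D_8.

Type D_8, Milnor number mu = 8.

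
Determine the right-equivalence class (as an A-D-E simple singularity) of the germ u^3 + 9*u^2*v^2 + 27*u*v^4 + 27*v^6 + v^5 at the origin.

E_{8}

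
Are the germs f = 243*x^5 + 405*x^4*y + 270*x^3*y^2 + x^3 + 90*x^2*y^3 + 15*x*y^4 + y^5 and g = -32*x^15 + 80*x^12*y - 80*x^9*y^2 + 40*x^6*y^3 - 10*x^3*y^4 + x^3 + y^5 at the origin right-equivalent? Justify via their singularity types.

Yes.

The Hessian of f at 0 has rank 0. Corank 2; j^3 = x^3 is a perfect cube, so E-series; the 5-jet and mu = 8 give E_8. The Hessian of g at 0 has rank 0. Corank 2; j^3 = x^3 is a perfect cube, so E-series; the 5-jet and mu = 8 give E_8. Both have type E_8, hence right-equivalent.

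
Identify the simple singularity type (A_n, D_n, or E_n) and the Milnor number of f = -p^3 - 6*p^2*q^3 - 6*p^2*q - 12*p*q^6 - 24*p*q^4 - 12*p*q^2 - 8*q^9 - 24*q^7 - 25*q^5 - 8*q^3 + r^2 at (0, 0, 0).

Type E8, Milnor number mu = 8.

The Hessian of f at 0 is [[0, 0, 0], [0, 0, 0], [0, 0, 2]] with rank 1, so corank 2. A Groebner basis of the Jacobian ideal J(f) in C{p,q,r} is {p^2/4 + p*q^3 + p*q + q^2, q^4, p^3 - 12*p*q^2 - 16*q^3, p^2*q + 4*p*q^2 + 4*q^3, r}; counting standard monomials gives mu = 8. Corank 2; j^3 = -(p + 2*q)^3 is a perfect cube, so E-series; the 5-jet and mu = 8 give E_8.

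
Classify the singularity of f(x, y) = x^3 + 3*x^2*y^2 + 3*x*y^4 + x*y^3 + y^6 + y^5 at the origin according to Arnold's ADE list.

E7

The Hessian of f at 0 has rank 0. Corank 2; j^3 = x^3 is a perfect cube, so E-series; the 4-jet and mu = 7 give E_7.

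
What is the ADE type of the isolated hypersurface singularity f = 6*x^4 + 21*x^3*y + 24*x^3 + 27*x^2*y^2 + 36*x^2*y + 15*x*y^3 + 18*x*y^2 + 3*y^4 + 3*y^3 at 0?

E7

The Hessian of f at 0 has rank 0. Corank 2; j^3 = 3*(2*x + y)^3 is a perfect cube, so E-series; the 4-jet and mu = 7 give E_7.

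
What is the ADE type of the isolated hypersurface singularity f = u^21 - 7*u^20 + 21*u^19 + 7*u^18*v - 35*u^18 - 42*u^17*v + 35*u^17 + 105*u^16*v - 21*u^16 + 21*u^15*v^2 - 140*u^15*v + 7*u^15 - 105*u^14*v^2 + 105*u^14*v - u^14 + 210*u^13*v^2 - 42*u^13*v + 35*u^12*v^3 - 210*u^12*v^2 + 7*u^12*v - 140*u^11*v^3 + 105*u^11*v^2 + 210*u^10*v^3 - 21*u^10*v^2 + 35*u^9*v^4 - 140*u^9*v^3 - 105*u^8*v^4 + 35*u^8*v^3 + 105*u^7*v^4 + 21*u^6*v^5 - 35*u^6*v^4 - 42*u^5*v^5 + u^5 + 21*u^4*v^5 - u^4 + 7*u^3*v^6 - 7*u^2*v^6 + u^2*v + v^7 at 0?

The Hessian of f at 0 is [[0, 0], [0, 0]] with rank 0, so corank 2. A Groebner basis of the Jacobian ideal J(f) in C{u,v} is {u^2/7 + v^6, u^3, u*v}; counting standard monomials gives mu = 8. Corank 2; j^3 = u^2*v has shape L^2 M (L != M), so D-series; mu = 8 gives D_8.

D_{8}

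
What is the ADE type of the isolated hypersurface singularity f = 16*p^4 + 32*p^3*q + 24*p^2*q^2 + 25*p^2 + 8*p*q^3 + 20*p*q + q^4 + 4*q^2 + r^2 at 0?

A_{3}

The Hessian of f at 0 has rank 2. Corank 1: A-series; mu = 3 gives A_3.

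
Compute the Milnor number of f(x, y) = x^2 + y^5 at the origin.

The Hessian of f at 0 is [[2, 0], [0, 0]] with rank 1, so corank 1. A Groebner basis of the Jacobian ideal J(f) in C{x,y} is {y^4, x}; counting standard monomials gives mu = 4. Corank 1: A-series; mu = 4 gives A_4.

4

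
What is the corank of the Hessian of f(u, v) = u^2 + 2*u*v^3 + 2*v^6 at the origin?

1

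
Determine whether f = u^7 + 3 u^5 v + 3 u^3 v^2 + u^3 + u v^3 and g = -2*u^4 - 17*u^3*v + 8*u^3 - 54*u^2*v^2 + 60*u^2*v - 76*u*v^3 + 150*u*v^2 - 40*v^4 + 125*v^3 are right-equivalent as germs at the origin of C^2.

The Hessian of f at 0 has rank 0. Corank 2; j^3 = u^3 is a perfect cube, so E-series; the 4-jet and mu = 7 give E_7. The Hessian of g at 0 has rank 0. Corank 2; j^3 = (2*u + 5*v)^3 is a perfect cube, so E-series; the 4-jet and mu = 7 give E_7. Both have type E_7, hence right-equivalent.

Yes.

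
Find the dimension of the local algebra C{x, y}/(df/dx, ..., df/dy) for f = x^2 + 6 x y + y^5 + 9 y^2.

4

The Hessian of f at 0 has rank 1. Corank 1: A-series; mu = 4 gives A_4.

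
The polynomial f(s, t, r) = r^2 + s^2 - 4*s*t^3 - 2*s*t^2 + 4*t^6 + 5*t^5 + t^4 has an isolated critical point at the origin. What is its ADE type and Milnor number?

The Hessian of f at 0 has rank 2. Corank 1: A-series; mu = 4 gives A_4.

Type A4, Milnor number mu = 4.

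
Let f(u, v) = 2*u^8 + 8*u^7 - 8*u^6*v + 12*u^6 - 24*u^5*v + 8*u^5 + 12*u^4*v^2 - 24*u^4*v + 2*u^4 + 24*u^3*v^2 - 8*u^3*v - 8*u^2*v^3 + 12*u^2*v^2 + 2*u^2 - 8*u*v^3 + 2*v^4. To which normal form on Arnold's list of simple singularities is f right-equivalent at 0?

A_3

The Hessian of f at 0 has rank 1. Corank 1: A-series; mu = 3 gives A_3.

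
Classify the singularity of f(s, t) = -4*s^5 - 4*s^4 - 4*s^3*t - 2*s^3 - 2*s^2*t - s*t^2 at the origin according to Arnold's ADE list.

The Hessian of f at 0 has rank 0. Corank 2; j^3 = -s*(2*s^2 + 2*s*t + t^2) splits into three distinct lines over C (the quadratic factor has nonzero discriminant), so D_4.

D4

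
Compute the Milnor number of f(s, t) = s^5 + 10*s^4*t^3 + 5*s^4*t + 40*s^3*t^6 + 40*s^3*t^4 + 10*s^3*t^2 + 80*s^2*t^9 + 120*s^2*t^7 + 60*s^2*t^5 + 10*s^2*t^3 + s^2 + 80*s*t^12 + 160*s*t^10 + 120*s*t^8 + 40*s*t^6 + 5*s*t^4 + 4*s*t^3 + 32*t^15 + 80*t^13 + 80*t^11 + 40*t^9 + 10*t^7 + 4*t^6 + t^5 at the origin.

4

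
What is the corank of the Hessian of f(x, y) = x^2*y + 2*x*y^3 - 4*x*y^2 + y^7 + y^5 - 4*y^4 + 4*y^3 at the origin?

2

The Hessian at 0 is [[0, 0], [0, 0]] of rank 0; hence corank 2.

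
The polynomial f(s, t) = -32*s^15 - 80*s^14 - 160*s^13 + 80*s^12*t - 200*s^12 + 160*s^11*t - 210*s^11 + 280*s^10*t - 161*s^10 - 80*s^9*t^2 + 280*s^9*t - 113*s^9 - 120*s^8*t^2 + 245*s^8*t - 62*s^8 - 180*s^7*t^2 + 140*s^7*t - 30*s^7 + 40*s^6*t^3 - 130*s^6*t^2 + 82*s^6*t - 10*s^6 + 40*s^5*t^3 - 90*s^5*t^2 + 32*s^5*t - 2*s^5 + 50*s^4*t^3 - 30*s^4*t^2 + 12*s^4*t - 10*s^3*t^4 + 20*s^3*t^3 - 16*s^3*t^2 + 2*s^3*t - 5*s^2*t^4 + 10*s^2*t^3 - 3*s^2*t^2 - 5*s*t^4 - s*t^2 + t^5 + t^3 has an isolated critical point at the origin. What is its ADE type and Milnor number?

The Hessian of f at 0 is [[0, 0], [0, 0]] with rank 0, so corank 2. A Groebner basis of the Jacobian ideal J(f) in C{s,t} is {s^3 - s*t + 3*t^2/4, s^2*t + t^2/4, s*t^2, t^3}; counting standard monomials gives mu = 6. Corank 2; j^3 = -t^2*(s - t) has shape L^2 M (L != M), so D-series; mu = 6 gives D_6.

Type D_{6}, Milnor number mu = 6.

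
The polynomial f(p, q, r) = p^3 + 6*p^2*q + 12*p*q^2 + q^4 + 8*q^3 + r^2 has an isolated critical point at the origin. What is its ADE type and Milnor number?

The Hessian of f at 0 has rank 1. Corank 2; j^3 = (p + 2*q)^3 is a perfect cube, so E-series; the 4-jet and mu = 6 give E_6.

Type E6, Milnor number mu = 6.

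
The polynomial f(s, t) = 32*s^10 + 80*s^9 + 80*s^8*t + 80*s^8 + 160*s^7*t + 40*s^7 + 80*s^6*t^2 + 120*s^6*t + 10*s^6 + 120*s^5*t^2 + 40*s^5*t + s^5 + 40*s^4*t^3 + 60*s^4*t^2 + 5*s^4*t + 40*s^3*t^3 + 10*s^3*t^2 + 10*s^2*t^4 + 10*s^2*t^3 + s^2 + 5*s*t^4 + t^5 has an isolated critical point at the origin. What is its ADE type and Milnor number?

Type A4, Milnor number mu = 4.

The Hessian of f at 0 is [[2, 0], [0, 0]] with rank 1, so corank 1. A Groebner basis of the Jacobian ideal J(f) in C{s,t} is {t^4, s}; counting standard monomials gives mu = 4. Corank 1: A-series; mu = 4 gives A_4.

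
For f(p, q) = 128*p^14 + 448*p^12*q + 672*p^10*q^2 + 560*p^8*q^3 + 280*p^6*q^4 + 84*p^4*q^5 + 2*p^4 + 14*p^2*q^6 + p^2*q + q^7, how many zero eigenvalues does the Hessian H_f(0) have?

2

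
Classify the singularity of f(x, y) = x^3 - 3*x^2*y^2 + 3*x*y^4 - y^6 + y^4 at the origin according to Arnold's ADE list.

E6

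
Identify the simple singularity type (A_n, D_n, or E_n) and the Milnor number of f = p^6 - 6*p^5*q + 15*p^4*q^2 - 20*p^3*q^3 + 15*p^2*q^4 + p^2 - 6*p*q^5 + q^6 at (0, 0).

Type A_{5}, Milnor number mu = 5.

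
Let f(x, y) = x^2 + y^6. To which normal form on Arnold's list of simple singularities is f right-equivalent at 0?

A_5

The Hessian of f at 0 is [[2, 0], [0, 0]] with rank 1, so corank 1. A Groebner basis of the Jacobian ideal J(f) in C{x,y} is {y^5, x}; counting standard monomials gives mu = 5. Corank 1: A-series; mu = 5 gives A_5.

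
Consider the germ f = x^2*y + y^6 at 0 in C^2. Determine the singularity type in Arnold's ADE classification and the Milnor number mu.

Type D_{7}, Milnor number mu = 7.

The Hessian of f at 0 is [[0, 0], [0, 0]] with rank 0, so corank 2. A Groebner basis of the Jacobian ideal J(f) in C{x,y} is {x^2/6 + y^5, x^3, x*y}; counting standard monomials gives mu = 7. Corank 2; j^3 = x^2*y has shape L^2 M (L != M), so D-series; mu = 7 gives D_7.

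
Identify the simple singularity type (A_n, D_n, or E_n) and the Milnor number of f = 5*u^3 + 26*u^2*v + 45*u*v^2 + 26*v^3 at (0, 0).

Type D_4, Milnor number mu = 4.

The Hessian of f at 0 has rank 0. Corank 2; j^3 = (u + 2*v)*(5*u^2 + 16*u*v + 13*v^2) splits into three distinct lines over C (the quadratic factor has nonzero discriminant), so D_4.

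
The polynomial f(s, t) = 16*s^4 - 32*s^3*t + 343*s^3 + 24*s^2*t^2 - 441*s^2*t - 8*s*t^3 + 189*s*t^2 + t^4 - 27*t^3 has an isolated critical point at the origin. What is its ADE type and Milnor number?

The Hessian of f at 0 is [[0, 0], [0, 0]] with rank 0, so corank 2. A Groebner basis of the Jacobian ideal J(f) in C{s,t} is {t^4, s*t^2 - 19*t^3/42, s^2 - 6*s*t/7 + 9*t^2/49}; counting standard monomials gives mu = 6. Corank 2; j^3 = (7*s - 3*t)^3 is a perfect cube, so E-series; the 4-jet and mu = 6 give E_6.

Type E_6, Milnor number mu = 6.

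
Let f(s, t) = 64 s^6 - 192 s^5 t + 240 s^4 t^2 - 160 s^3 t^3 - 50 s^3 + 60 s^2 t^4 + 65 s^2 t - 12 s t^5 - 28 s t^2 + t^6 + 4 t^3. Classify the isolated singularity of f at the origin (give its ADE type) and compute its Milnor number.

Type D_{7}, Milnor number mu = 7.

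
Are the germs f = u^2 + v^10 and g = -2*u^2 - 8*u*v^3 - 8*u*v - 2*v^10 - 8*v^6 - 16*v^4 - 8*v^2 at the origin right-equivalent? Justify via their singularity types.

Yes.

The Hessian of f at 0 is [[2, 0], [0, 0]] with rank 1, so corank 1. A Groebner basis of the Jacobian ideal J(f) in C{u,v} is {v^9, u}; counting standard monomials gives mu = 9. Corank 1: A-series; mu = 9 gives A_9. The Hessian of g at 0 is [[-4, -8], [-8, -16]] with rank 1, so corank 1. A Groebner basis of the Jacobian ideal J(g) in C{u,v} is {u^3 + 6*u^2*v + 12*u*v^2 - 4*u - 8*v, u/2 + v^3 + v}; counting standard monomials gives mu = 9. Corank 1: A-series; mu = 9 gives A_9. Both have type A_9, hence right-equivalent.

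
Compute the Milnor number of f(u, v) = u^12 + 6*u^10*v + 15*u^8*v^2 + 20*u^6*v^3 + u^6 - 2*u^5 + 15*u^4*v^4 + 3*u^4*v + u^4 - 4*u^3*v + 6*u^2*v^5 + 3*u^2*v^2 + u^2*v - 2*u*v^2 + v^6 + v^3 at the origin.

7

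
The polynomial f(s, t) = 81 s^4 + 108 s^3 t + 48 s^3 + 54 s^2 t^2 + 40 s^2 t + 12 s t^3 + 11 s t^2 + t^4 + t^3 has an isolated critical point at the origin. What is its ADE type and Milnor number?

The Hessian of f at 0 is [[0, 0], [0, 0]] with rank 0, so corank 2. A Groebner basis of the Jacobian ideal J(f) in C{s,t} is {s*t^2 + 16*s*t/3 + 4*t^2/3, -64*s*t/3 + t^3 - 16*t^2/3, s^2 + 7*s*t/12 + t^2/12}; counting standard monomials gives mu = 5. Corank 2; j^3 = (3*s + t)*(4*s + t)^2 has shape L^2 M (L != M), so D-series; mu = 5 gives D_5.

Type D_{5}, Milnor number mu = 5.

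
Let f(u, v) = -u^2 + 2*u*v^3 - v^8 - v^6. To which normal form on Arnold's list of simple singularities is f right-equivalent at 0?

A7

The Hessian of f at 0 has rank 1. Corank 1: A-series; mu = 7 gives A_7.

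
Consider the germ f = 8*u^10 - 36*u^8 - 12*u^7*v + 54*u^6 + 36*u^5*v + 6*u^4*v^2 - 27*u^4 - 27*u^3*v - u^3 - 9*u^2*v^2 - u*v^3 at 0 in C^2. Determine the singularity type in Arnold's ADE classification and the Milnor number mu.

Type E7, Milnor number mu = 7.

The Hessian of f at 0 has rank 0. Corank 2; j^3 = -u^3 is a perfect cube, so E-series; the 4-jet and mu = 7 give E_7.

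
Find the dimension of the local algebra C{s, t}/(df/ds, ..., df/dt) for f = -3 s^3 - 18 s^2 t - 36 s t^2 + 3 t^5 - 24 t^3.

The Hessian of f at 0 is [[0, 0], [0, 0]] with rank 0, so corank 2. A Groebner basis of the Jacobian ideal J(f) in C{s,t} is {t^4, s^2 + 4*s*t + 4*t^2}; counting standard monomials gives mu = 8. Corank 2; j^3 = -3*(s + 2*t)^3 is a perfect cube, so E-series; the 5-jet and mu = 8 give E_8.

8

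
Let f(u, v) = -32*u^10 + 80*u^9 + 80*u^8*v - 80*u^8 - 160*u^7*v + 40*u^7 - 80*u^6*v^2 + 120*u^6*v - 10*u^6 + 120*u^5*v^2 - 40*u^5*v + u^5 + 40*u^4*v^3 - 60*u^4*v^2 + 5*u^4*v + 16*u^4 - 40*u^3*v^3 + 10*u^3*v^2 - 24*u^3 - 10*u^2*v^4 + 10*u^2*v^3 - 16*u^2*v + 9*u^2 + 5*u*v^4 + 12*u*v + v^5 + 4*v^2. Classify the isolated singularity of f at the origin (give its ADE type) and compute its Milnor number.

The Hessian of f at 0 has rank 1. Corank 1: A-series; mu = 4 gives A_4.

Type A4, Milnor number mu = 4.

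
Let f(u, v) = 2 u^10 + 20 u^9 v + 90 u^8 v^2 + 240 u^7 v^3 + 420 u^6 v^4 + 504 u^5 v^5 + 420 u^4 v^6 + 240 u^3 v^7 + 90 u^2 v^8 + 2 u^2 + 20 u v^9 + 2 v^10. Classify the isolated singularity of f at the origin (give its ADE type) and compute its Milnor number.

Type A_{9}, Milnor number mu = 9.

The Hessian of f at 0 is [[4, 0], [0, 0]] with rank 1, so corank 1. A Groebner basis of the Jacobian ideal J(f) in C{u,v} is {v^9, u}; counting standard monomials gives mu = 9. Corank 1: A-series; mu = 9 gives A_9.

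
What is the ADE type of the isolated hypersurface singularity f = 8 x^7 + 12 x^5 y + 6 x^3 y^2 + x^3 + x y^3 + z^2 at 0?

E7

The Hessian of f at 0 has rank 1. Corank 2; j^3 = x^3 is a perfect cube, so E-series; the 4-jet and mu = 7 give E_7.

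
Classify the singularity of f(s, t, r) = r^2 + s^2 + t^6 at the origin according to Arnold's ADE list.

A5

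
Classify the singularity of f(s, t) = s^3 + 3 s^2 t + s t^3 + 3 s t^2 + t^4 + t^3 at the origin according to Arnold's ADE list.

The Hessian of f at 0 has rank 0. Corank 2; j^3 = (s + t)^3 is a perfect cube, so E-series; the 4-jet and mu = 7 give E_7.

E_7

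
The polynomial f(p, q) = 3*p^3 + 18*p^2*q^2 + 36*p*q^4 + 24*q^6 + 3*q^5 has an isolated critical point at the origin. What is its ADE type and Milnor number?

The Hessian of f at 0 is [[0, 0], [0, 0]] with rank 0, so corank 2. A Groebner basis of the Jacobian ideal J(f) in C{p,q} is {q^4, p^3, p^2/4 + p*q^2}; counting standard monomials gives mu = 8. Corank 2; j^3 = 3*p^3 is a perfect cube, so E-series; the 5-jet and mu = 8 give E_8.

Type E8, Milnor number mu = 8.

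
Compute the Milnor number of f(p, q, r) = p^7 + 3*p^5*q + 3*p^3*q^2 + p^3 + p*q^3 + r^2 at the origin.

7

The Hessian of f at 0 has rank 1. Corank 2; j^3 = p^3 is a perfect cube, so E-series; the 4-jet and mu = 7 give E_7.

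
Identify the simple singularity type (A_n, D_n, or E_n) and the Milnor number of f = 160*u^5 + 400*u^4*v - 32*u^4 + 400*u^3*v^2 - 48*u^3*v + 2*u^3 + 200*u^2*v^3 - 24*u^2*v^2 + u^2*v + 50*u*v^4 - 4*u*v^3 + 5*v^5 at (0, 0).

Type D6, Milnor number mu = 6.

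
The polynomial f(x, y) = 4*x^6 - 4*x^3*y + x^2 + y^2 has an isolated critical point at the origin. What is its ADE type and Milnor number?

Type A_1, Milnor number mu = 1.

The Hessian of f at 0 has rank 2. Corank 0: nondegenerate Morse point, so A_1.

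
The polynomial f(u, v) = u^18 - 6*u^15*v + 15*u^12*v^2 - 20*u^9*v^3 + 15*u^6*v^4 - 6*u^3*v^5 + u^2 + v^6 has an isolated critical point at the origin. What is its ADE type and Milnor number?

The Hessian of f at 0 has rank 1. Corank 1: A-series; mu = 5 gives A_5.

Type A_{5}, Milnor number mu = 5.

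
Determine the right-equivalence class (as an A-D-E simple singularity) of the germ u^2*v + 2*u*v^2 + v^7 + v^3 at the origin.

D_8

The Hessian of f at 0 has rank 0. Corank 2; j^3 = v*(u + v)^2 has shape L^2 M (L != M), so D-series; mu = 8 gives D_8.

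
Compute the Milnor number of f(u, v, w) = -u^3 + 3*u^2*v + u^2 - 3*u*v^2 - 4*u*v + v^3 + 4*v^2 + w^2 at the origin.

The Hessian of f at 0 is [[2, -4, 0], [-4, 8, 0], [0, 0, 2]] with rank 2, so corank 1. A Groebner basis of the Jacobian ideal J(f) in C{u,v,w} is {v^2, u - 2*v, w}; counting standard monomials gives mu = 2. Corank 1: A-series; mu = 2 gives A_2.

2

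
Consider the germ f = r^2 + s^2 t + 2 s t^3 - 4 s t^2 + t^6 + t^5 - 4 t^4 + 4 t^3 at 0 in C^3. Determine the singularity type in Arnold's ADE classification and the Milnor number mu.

The Hessian of f at 0 is [[0, 0, 0], [0, 0, 0], [0, 0, 2]] with rank 1, so corank 2. A Groebner basis of the Jacobian ideal J(f) in C{s,t,r} is {s^3 + s^2 - 11*s*t^2 - 18*s*t + 32*t^2, s^2*t + s^2/6 - 23*s*t^2/6 - 13*s*t/3 + 8*t^2, s*t + t^3 - 2*t^2, r}; counting standard monomials gives mu = 7. Corank 2; j^3 = t*(s - 2*t)^2 has shape L^2 M (L != M), so D-series; mu = 7 gives D_7.

Type D_7, Milnor number mu = 7.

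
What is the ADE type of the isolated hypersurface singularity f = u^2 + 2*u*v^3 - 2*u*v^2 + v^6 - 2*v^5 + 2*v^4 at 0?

A_{3}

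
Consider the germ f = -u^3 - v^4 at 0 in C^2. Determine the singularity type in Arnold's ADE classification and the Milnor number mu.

Type E6, Milnor number mu = 6.

The Hessian of f at 0 is [[0, 0], [0, 0]] with rank 0, so corank 2. A Groebner basis of the Jacobian ideal J(f) in C{u,v} is {v^3, u^2}; counting standard monomials gives mu = 6. Corank 2; j^3 = -u^3 is a perfect cube, so E-series; the 4-jet and mu = 6 give E_6.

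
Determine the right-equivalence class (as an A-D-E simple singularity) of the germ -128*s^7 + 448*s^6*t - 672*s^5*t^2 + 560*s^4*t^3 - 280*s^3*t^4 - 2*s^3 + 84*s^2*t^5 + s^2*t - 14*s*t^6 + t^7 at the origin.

D_{8}

The Hessian of f at 0 has rank 0. Corank 2; j^3 = -s^2*(2*s - t) has shape L^2 M (L != M), so D-series; mu = 8 gives D_8.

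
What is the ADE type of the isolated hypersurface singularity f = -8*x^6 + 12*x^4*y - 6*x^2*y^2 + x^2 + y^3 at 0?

The Hessian of f at 0 has rank 1. Corank 1: A-series; mu = 2 gives A_2.

A_{2}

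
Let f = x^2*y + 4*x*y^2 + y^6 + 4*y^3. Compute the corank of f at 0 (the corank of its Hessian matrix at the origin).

2

Hessian at 0 has rank 0.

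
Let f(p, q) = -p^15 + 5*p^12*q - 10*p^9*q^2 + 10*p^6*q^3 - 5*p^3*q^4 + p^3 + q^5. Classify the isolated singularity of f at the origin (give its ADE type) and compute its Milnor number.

Type E_8, Milnor number mu = 8.

The Hessian of f at 0 has rank 0. Corank 2; j^3 = p^3 is a perfect cube, so E-series; the 5-jet and mu = 8 give E_8.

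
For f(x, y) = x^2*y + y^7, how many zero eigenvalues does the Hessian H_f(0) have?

2

The Hessian at 0 is [[0, 0], [0, 0]] of rank 0; hence corank 2.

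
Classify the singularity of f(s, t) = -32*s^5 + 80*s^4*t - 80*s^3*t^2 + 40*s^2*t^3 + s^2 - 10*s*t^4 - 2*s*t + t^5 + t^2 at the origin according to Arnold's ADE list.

The Hessian of f at 0 has rank 1. Corank 1: A-series; mu = 4 gives A_4.

A_4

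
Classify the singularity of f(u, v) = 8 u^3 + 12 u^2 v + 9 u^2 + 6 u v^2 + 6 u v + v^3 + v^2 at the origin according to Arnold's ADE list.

A_{2}

The Hessian of f at 0 is [[18, 6], [6, 2]] with rank 1, so corank 1. A Groebner basis of the Jacobian ideal J(f) in C{u,v} is {v^2, u + v/3}; counting standard monomials gives mu = 2. Corank 1: A-series; mu = 2 gives A_2.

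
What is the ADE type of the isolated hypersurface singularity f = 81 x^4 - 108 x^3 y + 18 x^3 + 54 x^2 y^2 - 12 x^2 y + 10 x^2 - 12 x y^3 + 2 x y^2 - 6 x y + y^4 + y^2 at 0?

The Hessian of f at 0 has rank 2. Corank 0: nondegenerate Morse point, so A_1.

A_{1}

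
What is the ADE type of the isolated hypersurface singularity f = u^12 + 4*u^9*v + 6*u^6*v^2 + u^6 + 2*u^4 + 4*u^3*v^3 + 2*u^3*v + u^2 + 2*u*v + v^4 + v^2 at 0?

A_{3}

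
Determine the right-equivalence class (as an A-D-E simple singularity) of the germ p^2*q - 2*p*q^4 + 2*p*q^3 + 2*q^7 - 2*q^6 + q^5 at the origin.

The Hessian of f at 0 has rank 0. Corank 2; j^3 = p^2*q has shape L^2 M (L != M), so D-series; mu = 8 gives D_8.

D_8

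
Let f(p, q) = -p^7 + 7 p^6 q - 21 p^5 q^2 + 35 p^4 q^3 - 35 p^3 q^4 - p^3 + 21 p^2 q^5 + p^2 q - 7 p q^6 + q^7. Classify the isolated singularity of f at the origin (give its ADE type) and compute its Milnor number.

Type D8, Milnor number mu = 8.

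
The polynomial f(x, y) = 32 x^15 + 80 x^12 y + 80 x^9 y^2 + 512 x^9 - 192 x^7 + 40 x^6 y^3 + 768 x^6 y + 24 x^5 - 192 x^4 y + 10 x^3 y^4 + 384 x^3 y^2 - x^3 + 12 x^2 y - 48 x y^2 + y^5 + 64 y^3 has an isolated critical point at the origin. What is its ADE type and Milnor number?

The Hessian of f at 0 has rank 0. Corank 2; j^3 = -(x - 4*y)^3 is a perfect cube, so E-series; the 5-jet and mu = 8 give E_8.

Type E8, Milnor number mu = 8.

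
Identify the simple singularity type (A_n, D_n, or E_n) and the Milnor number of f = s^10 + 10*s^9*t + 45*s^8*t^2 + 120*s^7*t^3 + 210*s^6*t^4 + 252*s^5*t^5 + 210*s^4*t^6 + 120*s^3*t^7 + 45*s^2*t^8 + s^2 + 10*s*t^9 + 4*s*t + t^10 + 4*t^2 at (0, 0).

The Hessian of f at 0 has rank 1. Corank 1: A-series; mu = 9 gives A_9.

Type A9, Milnor number mu = 9.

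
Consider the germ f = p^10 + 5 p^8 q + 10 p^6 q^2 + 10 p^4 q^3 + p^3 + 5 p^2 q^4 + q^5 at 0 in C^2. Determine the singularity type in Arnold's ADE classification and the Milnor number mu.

Type E_{8}, Milnor number mu = 8.

The Hessian of f at 0 is [[0, 0], [0, 0]] with rank 0, so corank 2. A Groebner basis of the Jacobian ideal J(f) in C{p,q} is {q^4, p^2}; counting standard monomials gives mu = 8. Corank 2; j^3 = p^3 is a perfect cube, so E-series; the 5-jet and mu = 8 give E_8.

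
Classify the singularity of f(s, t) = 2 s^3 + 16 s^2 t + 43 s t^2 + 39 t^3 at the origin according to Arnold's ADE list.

The Hessian of f at 0 has rank 0. Corank 2; j^3 = (s + 3*t)*(2*s^2 + 10*s*t + 13*t^2) splits into three distinct lines over C (the quadratic factor has nonzero discriminant), so D_4.

D_{4}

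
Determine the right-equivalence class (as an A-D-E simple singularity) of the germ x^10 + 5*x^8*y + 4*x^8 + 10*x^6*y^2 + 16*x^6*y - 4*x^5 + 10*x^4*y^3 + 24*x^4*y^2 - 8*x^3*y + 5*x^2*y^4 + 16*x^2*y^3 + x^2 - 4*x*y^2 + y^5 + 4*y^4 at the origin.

The Hessian of f at 0 is [[2, 0], [0, 0]] with rank 1, so corank 1. A Groebner basis of the Jacobian ideal J(f) in C{x,y} is {x^2, -x/2 + y^2}; counting standard monomials gives mu = 4. Corank 1: A-series; mu = 4 gives A_4.

A_{4}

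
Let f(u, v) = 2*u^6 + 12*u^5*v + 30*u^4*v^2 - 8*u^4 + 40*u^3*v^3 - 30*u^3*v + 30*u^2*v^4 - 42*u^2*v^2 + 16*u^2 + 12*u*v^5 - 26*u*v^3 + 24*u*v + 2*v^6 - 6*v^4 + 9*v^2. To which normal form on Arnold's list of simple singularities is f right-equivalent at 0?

A_5

The Hessian of f at 0 is [[32, 24], [24, 18]] with rank 1, so corank 1. A Groebner basis of the Jacobian ideal J(f) in C{u,v} is {u*v^2 + 192*u + 144*v, -256*u + v^3 - 192*v, u^2 + 3*u*v/2 + 9*v^2/16}; counting standard monomials gives mu = 5. Corank 1: A-series; mu = 5 gives A_5.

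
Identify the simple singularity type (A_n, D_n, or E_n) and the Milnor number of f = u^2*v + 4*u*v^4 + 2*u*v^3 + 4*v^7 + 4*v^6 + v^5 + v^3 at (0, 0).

Type D_4, Milnor number mu = 4.

The Hessian of f at 0 has rank 0. Corank 2; j^3 = v*(u^2 + v^2) splits into three distinct lines over C (the quadratic factor has nonzero discriminant), so D_4.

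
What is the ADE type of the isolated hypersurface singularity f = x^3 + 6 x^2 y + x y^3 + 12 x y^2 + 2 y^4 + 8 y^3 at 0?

E_{7}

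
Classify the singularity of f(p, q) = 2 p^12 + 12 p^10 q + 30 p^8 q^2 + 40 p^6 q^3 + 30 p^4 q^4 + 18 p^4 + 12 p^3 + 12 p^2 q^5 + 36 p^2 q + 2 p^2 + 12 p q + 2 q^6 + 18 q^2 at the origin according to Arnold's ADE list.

A_5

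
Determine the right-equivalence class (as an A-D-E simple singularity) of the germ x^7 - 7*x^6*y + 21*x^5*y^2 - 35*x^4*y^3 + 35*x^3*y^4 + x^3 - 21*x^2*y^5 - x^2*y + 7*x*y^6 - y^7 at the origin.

The Hessian of f at 0 has rank 0. Corank 2; j^3 = x^2*(x - y) has shape L^2 M (L != M), so D-series; mu = 8 gives D_8.

D8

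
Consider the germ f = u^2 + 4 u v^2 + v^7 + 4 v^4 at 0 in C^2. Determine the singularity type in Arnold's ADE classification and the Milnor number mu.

Type A6, Milnor number mu = 6.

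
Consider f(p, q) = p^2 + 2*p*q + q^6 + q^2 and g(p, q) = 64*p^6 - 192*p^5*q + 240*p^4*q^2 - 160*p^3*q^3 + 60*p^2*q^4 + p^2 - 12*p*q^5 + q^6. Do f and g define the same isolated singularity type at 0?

The Hessian of f at 0 is [[2, 2], [2, 2]] with rank 1, so corank 1. A Groebner basis of the Jacobian ideal J(f) in C{p,q} is {q^5, p + q}; counting standard monomials gives mu = 5. Corank 1: A-series; mu = 5 gives A_5. The Hessian of g at 0 is [[2, 0], [0, 0]] with rank 1, so corank 1. A Groebner basis of the Jacobian ideal J(g) in C{p,q} is {q^5, p}; counting standard monomials gives mu = 5. Corank 1: A-series; mu = 5 gives A_5. Both have type A_5, hence right-equivalent.

Yes.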